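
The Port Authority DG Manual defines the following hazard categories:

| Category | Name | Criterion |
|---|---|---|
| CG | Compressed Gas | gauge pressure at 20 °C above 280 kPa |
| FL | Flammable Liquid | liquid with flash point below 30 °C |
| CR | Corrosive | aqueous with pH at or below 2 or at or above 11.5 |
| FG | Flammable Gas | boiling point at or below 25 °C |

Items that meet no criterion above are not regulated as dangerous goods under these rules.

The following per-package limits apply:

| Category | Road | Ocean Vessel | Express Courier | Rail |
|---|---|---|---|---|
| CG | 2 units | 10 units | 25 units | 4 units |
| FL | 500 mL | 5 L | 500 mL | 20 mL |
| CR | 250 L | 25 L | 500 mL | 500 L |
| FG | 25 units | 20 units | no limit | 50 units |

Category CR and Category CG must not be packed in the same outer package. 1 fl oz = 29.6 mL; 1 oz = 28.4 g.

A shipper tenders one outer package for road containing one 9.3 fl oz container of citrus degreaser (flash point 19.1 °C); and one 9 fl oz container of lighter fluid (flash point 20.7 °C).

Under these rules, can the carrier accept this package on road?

The citrus degreaser has flash point 19.1 °C, which is < 30 °C, so it is Category FL (Flammable Liquid).
Flash point 20.7 °C meets the Category FL criterion (Flammable Liquid), so the lighter fluid is Category FL.
Category FL net quantity: (one 9.3 fl oz container = 275.28 mL) + (one 9 fl oz container = 266.4 mL) = 541.68 mL.
That exceeds the Category FL road limit of 500 mL.

No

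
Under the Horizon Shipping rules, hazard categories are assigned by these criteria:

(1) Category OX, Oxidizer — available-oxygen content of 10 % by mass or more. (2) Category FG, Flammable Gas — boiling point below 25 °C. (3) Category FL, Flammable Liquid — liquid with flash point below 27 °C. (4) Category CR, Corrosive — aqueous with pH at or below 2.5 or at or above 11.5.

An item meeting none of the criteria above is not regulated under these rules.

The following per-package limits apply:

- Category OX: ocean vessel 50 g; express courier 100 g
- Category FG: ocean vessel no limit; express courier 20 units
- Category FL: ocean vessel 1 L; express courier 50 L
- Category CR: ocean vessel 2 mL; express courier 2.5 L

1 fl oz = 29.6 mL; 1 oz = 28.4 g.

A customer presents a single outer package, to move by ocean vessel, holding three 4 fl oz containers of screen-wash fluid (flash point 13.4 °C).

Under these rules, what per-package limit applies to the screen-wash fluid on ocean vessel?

1 L

Screen-wash fluid: flash point 13.4 °C < 27 °C → Category FL (Flammable Liquid).
The ocean vessel limit for Category FL is 1 L.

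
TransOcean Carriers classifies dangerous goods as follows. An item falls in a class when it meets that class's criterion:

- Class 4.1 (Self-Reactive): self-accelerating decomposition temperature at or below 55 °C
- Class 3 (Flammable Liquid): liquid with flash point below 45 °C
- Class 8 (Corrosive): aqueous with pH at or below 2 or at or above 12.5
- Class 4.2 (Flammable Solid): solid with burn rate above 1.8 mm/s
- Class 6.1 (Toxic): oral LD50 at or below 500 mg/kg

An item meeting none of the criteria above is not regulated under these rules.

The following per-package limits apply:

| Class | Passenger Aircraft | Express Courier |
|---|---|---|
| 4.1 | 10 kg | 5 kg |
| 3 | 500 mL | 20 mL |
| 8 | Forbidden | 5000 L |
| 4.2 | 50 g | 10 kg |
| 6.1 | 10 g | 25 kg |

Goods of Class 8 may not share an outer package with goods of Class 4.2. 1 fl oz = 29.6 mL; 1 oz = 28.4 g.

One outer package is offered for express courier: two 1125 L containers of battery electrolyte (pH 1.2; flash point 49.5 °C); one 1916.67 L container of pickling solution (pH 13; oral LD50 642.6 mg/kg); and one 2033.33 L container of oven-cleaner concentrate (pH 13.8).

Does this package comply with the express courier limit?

pH 1.2 meets the Class 8 criterion (Corrosive), so the battery electrolyte is Class 8.
Pickling solution: pH 13 ≥ 12.5 → Class 8 (Corrosive).
The oven-cleaner concentrate has pH 13.8, which is ≥ 12.5, so it is Class 8 (Corrosive).
Class 8 net quantity: (two 1125 L containers = 2250 L) + 1916.67 L + 2033.33 L = 6200 L.
6200 L > 5000 L (express courier limit, Class 8) — over the limit.

No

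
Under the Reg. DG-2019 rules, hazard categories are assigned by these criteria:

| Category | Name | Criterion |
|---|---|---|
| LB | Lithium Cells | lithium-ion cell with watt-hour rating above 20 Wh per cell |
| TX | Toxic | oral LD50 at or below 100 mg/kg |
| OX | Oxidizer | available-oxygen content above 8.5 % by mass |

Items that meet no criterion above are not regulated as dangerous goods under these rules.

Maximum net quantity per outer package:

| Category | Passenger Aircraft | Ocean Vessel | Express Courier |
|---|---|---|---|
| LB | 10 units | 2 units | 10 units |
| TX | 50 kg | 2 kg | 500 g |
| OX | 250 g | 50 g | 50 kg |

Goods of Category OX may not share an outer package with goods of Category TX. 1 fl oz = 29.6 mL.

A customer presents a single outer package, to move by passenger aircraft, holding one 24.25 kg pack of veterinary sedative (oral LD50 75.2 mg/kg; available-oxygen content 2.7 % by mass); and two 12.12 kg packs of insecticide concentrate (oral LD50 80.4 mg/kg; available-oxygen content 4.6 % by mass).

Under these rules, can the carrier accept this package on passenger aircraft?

The veterinary sedative has oral LD50 75.2 mg/kg, which is ≤ 100 mg/kg, so it is Category TX (Toxic).
Insecticide concentrate: oral LD50 80.4 mg/kg ≤ 100 mg/kg → Category TX (Toxic).
Category TX net quantity: 24.25 kg + (two 12.12 kg packs = 24.24 kg) = 48.49 kg.
48.49 kg is within the passenger aircraft limit of 50 kg for Category TX.

Yes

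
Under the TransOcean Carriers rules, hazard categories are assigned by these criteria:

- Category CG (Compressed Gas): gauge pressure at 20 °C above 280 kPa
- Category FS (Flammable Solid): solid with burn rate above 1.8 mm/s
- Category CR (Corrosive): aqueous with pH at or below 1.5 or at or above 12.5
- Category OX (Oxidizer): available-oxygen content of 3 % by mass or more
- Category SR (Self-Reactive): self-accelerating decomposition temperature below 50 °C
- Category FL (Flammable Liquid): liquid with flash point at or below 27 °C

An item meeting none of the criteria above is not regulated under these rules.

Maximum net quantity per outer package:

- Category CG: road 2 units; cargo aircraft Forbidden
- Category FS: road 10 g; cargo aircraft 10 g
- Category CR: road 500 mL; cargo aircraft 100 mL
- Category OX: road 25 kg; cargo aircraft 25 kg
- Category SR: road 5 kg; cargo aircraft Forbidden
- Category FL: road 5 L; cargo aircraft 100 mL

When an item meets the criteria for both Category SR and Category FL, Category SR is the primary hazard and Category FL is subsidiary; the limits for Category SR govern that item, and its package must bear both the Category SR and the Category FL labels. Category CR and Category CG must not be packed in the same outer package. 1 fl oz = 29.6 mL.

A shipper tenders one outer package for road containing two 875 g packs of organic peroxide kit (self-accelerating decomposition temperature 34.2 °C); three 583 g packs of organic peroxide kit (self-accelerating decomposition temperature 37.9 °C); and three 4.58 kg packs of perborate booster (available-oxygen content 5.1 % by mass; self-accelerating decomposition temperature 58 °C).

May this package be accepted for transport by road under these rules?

Yes

With self-accelerating decomposition temperature 34.2 °C (< 50 °C), the organic peroxide kit falls in Category SR.
The organic peroxide kit has self-accelerating decomposition temperature 37.9 °C, which is < 50 °C, so it is Category SR (Self-Reactive).
Perborate booster: available-oxygen content 5.1 % by mass ≥ 3 % by mass → Category OX (Oxidizer).
Total Category SR: (two 875 g packs = 1.75 kg) + (three 583 g packs = 1.749 kg) = 3.499 kg.
3.499 kg is within the road limit of 5 kg for Category SR.
Category OX quantity: three 4.58 kg packs = 13.74 kg.
That is within the Category OX road limit of 25 kg.
The segregation rule (Category CR with Category CG) does not apply to Category SR with Category OX.
Every hazard category is within its road limit and no segregation rule is violated.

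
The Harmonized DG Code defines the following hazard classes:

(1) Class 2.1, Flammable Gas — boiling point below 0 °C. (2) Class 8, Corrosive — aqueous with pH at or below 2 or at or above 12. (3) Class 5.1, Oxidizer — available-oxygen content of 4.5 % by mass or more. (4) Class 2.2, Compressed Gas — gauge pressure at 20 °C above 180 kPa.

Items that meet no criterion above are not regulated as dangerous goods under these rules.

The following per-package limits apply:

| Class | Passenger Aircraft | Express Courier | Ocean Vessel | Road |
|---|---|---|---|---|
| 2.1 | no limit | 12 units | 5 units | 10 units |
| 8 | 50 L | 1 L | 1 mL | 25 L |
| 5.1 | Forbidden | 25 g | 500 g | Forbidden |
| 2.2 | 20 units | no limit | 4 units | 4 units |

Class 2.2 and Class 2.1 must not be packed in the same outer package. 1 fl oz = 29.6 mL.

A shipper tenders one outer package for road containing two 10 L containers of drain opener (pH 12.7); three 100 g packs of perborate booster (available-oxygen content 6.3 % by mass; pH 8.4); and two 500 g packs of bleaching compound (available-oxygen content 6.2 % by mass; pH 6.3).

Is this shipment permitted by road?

The drain opener has pH 12.7, which is ≥ 12, so it is Class 8 (Corrosive).
Perborate booster: available-oxygen content 6.3 % by mass ≥ 4.5 % by mass → Class 5.1 (Oxidizer).
The bleaching compound has available-oxygen content 6.2 % by mass, which is ≥ 4.5 % by mass, so it is Class 5.1 (Oxidizer).
Class 5.1 net quantity: (three 100 g packs = 300 g) + (two 500 g packs = 1 kg) = 1.3 kg.
Class 5.1 is Forbidden by road.
Class 8 quantity: two 10 L containers = 20 L.
20 L is within the road limit of 25 L for Class 8.
The segregation rule (Class 2.2 with Class 2.1) does not apply to Class 5.1 with Class 8.

No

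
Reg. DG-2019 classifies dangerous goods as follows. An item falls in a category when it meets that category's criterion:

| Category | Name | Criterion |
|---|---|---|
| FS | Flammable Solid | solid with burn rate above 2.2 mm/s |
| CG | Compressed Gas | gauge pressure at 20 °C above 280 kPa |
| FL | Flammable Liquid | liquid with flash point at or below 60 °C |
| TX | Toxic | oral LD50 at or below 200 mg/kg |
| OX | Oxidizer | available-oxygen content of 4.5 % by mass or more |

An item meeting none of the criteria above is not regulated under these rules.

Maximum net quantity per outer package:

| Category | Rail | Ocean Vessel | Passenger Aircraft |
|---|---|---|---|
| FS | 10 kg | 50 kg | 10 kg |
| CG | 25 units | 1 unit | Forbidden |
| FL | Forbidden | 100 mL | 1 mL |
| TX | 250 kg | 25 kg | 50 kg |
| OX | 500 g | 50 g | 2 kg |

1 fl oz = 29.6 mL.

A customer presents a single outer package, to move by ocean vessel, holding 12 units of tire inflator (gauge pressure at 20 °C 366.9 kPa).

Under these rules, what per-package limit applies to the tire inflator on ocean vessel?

Gauge pressure at 20 °C 366.9 kPa meets the Category CG criterion (Compressed Gas), so the tire inflator is Category CG.
The ocean vessel limit for Category CG is 1 unit.

1 unit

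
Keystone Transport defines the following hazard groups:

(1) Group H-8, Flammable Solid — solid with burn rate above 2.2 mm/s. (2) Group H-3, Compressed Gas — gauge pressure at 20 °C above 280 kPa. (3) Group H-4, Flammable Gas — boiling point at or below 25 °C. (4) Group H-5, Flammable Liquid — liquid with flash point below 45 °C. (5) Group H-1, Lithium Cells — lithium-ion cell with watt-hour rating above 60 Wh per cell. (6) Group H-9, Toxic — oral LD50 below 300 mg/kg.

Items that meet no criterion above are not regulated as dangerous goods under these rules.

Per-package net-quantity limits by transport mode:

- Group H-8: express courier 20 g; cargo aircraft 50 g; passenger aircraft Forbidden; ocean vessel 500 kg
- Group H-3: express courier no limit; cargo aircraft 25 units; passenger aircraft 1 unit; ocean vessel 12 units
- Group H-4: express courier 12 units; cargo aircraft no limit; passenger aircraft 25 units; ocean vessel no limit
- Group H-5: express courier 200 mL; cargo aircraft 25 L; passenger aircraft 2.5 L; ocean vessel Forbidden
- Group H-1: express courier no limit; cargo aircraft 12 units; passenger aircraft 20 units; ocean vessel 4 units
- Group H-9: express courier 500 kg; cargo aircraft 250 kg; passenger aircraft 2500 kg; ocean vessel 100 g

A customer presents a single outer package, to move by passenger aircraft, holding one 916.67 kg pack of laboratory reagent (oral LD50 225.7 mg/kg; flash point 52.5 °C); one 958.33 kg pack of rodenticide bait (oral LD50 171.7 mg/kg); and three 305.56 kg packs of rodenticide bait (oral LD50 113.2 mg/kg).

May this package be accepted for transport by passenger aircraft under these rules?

The laboratory reagent has oral LD50 225.7 mg/kg, which is < 300 mg/kg, so it is Group H-9 (Toxic).
Oral LD50 171.7 mg/kg meets the Group H-9 criterion (Toxic), so the rodenticide bait is Group H-9.
Rodenticide bait: oral LD50 113.2 mg/kg < 300 mg/kg → Group H-9 (Toxic).
Total Group H-9: 916.67 kg + 958.33 kg + (three 305.56 kg packs = 916.68 kg) = 2791.68 kg.
That exceeds the Group H-9 passenger aircraft limit of 2500 kg.

No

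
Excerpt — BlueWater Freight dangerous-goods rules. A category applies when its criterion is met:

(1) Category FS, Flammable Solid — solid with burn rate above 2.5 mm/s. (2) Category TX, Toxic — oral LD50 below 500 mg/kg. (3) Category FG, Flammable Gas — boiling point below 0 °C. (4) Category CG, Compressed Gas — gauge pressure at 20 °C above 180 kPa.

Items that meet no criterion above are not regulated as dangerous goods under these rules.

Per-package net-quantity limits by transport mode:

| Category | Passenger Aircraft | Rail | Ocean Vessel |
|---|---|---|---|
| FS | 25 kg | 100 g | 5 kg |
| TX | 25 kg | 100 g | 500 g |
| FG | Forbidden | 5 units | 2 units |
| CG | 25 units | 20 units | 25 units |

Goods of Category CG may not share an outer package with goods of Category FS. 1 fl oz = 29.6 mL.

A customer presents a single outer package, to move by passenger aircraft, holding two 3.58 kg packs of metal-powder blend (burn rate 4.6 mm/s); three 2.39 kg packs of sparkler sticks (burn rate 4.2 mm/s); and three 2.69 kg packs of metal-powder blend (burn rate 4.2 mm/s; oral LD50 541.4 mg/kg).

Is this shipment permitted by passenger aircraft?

With burn rate 4.6 mm/s (> 2.5 mm/s), the metal-powder blend falls in Category FS.
The sparkler sticks have burn rate 4.2 mm/s, which is > 2.5 mm/s, so they are Category FS (Flammable Solid).
The metal-powder blend has burn rate 4.2 mm/s, which is > 2.5 mm/s, so it is Category FS (Flammable Solid).
Total Category FS: (two 3.58 kg packs = 7.16 kg) + (three 2.39 kg packs = 7.17 kg) + (three 2.69 kg packs = 8.07 kg) = 22.4 kg.
22.4 kg ≤ 25 kg (passenger aircraft limit, Category FS) — within limit.

Yes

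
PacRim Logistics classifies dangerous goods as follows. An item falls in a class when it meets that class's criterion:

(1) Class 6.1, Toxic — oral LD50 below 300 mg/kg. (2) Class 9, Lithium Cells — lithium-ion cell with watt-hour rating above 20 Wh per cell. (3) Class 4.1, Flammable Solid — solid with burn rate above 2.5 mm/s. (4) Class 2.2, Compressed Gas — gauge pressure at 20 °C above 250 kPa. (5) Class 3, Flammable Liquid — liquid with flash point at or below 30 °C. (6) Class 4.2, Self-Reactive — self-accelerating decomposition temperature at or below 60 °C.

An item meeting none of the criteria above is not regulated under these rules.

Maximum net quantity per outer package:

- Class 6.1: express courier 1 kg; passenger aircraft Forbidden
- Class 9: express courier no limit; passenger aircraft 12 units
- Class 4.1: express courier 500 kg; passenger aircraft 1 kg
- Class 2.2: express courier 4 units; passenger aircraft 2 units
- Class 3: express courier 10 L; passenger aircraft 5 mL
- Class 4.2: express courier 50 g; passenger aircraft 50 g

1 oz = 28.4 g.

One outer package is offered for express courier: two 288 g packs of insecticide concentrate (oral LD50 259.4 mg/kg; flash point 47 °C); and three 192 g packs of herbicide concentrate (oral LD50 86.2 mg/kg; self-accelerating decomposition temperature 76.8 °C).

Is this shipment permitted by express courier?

The insecticide concentrate has oral LD50 259.4 mg/kg, which is < 300 mg/kg, so it is Class 6.1 (Toxic).
The herbicide concentrate has oral LD50 86.2 mg/kg, which is < 300 mg/kg, so it is Class 6.1 (Toxic).
Total Class 6.1: (two 288 g packs = 576 g) + (three 192 g packs = 576 g) = 1.152 kg.
1.152 kg exceeds the express courier limit of 1 kg for Class 6.1.

No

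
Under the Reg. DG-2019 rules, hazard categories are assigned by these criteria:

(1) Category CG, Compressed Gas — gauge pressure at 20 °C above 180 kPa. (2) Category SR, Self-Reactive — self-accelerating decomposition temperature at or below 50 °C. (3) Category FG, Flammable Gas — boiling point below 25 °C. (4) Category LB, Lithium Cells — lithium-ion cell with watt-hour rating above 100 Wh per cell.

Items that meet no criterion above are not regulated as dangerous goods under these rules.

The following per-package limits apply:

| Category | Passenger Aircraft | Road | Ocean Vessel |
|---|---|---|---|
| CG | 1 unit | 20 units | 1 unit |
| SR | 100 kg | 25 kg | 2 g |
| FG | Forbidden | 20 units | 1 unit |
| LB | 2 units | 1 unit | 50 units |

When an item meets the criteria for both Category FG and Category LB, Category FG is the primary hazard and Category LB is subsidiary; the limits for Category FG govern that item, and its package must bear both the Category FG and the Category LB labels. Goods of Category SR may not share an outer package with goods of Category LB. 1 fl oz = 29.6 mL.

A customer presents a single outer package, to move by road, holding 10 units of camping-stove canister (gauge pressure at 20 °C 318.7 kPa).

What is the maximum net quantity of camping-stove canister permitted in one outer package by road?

20 units

Camping-stove canister: gauge pressure at 20 °C 318.7 kPa > 180 kPa → Category CG (Compressed Gas).
The road limit for Category CG is 20 units.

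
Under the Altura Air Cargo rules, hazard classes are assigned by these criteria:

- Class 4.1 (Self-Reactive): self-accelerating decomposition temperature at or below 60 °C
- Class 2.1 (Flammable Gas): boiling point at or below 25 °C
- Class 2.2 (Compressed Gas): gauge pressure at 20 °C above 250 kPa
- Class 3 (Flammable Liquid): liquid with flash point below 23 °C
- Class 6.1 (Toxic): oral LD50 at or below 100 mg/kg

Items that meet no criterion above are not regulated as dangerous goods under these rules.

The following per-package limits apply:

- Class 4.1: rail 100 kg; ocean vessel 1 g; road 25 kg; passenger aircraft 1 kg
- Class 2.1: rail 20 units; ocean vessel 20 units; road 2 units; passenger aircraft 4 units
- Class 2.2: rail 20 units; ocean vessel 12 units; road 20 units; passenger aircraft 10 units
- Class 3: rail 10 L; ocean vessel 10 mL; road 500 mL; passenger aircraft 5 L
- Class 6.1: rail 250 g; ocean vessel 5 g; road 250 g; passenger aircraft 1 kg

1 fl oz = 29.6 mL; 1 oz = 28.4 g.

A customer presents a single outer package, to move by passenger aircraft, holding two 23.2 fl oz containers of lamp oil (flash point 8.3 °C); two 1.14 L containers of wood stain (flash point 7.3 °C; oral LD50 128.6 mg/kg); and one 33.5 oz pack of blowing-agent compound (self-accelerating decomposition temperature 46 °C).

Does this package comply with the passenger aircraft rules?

Lamp oil: flash point 8.3 °C < 23 °C → Class 3 (Flammable Liquid).
With flash point 7.3 °C (< 23 °C), the wood stain falls in Class 3.
The blowing-agent compound has self-accelerating decomposition temperature 46 °C, which is ≤ 60 °C, so it is Class 4.1 (Self-Reactive).
Class 3 net quantity: (two 23.2 fl oz containers = 1373.44 mL) + (two 1.14 L containers = 2.28 L) = 3653.44 mL.
3653.44 mL is within the passenger aircraft limit of 5 L for Class 3.
Class 4.1 quantity: one 33.5 oz pack = 951.4 g.
951.4 g ≤ 1 kg (passenger aircraft limit, Class 4.1) — within limit.
Every hazard class is within its passenger aircraft limit and no segregation rule is violated.

Yes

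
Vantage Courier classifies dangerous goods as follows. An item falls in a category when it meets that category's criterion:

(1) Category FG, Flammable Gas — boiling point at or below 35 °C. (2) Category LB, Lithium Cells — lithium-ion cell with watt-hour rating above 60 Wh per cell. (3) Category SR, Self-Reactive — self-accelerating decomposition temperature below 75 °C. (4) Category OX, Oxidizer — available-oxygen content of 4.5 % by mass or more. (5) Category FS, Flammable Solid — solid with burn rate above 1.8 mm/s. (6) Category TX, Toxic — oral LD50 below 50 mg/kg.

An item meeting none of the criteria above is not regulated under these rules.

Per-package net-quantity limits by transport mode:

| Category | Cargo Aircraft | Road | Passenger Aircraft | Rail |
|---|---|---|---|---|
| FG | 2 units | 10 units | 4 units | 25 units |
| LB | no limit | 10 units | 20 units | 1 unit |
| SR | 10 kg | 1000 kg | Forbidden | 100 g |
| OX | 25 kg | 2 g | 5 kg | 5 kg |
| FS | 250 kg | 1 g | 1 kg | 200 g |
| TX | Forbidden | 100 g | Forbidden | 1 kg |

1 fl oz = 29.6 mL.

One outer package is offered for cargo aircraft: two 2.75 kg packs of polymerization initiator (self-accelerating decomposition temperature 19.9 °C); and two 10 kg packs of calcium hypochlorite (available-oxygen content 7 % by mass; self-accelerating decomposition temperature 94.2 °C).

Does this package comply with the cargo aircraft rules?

Yes

The polymerization initiator has self-accelerating decomposition temperature 19.9 °C, which is < 75 °C, so it is Category SR (Self-Reactive).
Available-oxygen content 7 % by mass meets the Category OX criterion (Oxidizer), so the calcium hypochlorite is Category OX.
Category SR quantity: two 2.75 kg packs = 5.5 kg.
That is within the Category SR cargo aircraft limit of 10 kg.
Category OX quantity: two 10 kg packs = 20 kg.
20 kg is within the cargo aircraft limit of 25 kg for Category OX.
Every hazard category is within its cargo aircraft limit and no segregation rule is violated.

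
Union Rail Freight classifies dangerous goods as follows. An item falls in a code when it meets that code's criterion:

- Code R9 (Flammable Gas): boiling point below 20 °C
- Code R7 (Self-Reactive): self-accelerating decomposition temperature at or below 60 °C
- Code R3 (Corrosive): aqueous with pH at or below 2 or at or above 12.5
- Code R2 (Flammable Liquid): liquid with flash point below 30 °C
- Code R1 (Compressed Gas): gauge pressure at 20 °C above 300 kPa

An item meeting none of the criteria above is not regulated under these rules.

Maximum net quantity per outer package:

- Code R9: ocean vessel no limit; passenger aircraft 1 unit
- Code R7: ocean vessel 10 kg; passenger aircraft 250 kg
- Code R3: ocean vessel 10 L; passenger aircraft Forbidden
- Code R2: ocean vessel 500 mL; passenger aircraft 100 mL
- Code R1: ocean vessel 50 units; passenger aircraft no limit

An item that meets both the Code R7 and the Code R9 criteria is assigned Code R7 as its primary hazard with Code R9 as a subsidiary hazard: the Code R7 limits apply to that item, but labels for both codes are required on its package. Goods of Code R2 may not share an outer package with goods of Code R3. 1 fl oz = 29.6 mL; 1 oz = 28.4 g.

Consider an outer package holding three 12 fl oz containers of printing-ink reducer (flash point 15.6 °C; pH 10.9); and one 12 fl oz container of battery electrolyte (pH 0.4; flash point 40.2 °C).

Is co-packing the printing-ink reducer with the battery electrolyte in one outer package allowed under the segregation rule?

Printing-ink reducer: flash point 15.6 °C < 30 °C → Code R2 (Flammable Liquid).
With pH 0.4 (≤ 2), the battery electrolyte falls in Code R3.
Code R2 and Code R3 may not share an outer package.

No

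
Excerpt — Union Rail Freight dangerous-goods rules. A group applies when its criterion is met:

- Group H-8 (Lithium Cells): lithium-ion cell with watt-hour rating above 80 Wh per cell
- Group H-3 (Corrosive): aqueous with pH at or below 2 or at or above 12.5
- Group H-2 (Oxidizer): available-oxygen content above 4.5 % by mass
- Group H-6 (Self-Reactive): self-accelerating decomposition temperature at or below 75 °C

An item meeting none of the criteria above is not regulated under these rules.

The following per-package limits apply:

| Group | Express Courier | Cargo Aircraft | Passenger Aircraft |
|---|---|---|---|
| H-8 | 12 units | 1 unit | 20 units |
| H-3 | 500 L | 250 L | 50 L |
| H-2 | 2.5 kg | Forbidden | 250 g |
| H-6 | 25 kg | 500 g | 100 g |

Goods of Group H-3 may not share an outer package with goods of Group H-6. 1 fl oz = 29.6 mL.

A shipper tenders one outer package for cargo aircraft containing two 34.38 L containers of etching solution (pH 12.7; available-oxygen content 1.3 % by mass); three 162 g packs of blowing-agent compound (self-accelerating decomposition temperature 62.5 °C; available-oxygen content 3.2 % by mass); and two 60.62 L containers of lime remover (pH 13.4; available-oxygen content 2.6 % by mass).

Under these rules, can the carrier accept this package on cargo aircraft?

The etching solution has pH 12.7, which is ≥ 12.5, so it is Group H-3 (Corrosive).
With self-accelerating decomposition temperature 62.5 °C (≤ 75 °C), the blowing-agent compound falls in Group H-6.
With pH 13.4 (≥ 12.5), the lime remover falls in Group H-3.
Total Group H-3: (two 34.38 L containers = 68.76 L) + (two 60.62 L containers = 121.24 L) = 190 L.
190 L ≤ 250 L (cargo aircraft limit, Group H-3) — within limit.
Group H-6 quantity: three 162 g packs = 486 g.
486 g is within the cargo aircraft limit of 500 g for Group H-6.
Group H-3 and Group H-6 may not share an outer package.

No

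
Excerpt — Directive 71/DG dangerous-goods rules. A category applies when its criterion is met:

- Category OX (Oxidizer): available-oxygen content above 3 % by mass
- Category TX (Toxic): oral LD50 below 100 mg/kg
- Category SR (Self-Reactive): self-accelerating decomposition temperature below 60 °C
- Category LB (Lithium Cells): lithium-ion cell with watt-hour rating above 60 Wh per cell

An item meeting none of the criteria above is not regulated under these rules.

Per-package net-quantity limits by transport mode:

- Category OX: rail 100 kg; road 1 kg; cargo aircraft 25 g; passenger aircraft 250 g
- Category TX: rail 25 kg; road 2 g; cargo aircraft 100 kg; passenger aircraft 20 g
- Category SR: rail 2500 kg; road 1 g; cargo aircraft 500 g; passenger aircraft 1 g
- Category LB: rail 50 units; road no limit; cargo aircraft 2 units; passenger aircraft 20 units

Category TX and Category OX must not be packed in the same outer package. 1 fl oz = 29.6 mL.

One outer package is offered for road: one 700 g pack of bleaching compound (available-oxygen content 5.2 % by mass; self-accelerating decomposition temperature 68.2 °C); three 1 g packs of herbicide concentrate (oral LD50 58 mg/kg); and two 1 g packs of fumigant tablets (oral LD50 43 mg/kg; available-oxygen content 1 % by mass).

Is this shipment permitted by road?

No

With available-oxygen content 5.2 % by mass (> 3 % by mass), the bleaching compound falls in Category OX.
With oral LD50 58 mg/kg (< 100 mg/kg), the herbicide concentrate falls in Category TX.
Fumigant tablets: oral LD50 43 mg/kg < 100 mg/kg → Category TX (Toxic).
Category TX net quantity: (three 1 g packs = 3 g) + (two 1 g packs = 2 g) = 5 g.
5 g > 2 g (road limit, Category TX) — over the limit.
Category OX quantity: 700 g.
700 g ≤ 1 kg (road limit, Category OX) — within limit.
Category TX and Category OX may not share an outer package.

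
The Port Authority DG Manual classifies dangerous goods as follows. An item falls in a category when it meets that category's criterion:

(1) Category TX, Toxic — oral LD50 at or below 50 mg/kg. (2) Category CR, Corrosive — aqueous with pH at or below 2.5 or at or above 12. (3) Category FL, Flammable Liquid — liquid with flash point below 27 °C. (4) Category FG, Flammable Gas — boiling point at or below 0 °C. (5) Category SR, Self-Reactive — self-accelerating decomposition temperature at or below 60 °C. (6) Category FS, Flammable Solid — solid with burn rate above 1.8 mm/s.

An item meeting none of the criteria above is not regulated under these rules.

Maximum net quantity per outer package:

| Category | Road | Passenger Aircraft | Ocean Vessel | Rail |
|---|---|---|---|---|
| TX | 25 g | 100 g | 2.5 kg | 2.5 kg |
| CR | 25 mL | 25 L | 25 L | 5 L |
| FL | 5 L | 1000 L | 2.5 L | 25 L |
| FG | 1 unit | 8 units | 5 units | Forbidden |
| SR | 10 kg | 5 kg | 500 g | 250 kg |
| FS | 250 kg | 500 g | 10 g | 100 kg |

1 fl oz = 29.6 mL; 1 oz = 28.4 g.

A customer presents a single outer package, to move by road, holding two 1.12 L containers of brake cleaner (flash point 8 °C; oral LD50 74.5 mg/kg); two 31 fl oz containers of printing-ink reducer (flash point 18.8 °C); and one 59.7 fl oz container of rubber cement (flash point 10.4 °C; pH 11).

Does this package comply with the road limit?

No

Brake cleaner: flash point 8 °C < 27 °C → Category FL (Flammable Liquid).
Printing-ink reducer: flash point 18.8 °C < 27 °C → Category FL (Flammable Liquid).
Flash point 10.4 °C meets the Category FL criterion (Flammable Liquid), so the rubber cement is Category FL.
Category FL net quantity: (two 1.12 L containers = 2.24 L) + (two 31 fl oz containers = 1835.2 mL) + (one 59.7 fl oz container = 1767.12 mL) = 5842.32 mL.
5842.32 mL > 5 L (road limit, Category FL) — over the limit.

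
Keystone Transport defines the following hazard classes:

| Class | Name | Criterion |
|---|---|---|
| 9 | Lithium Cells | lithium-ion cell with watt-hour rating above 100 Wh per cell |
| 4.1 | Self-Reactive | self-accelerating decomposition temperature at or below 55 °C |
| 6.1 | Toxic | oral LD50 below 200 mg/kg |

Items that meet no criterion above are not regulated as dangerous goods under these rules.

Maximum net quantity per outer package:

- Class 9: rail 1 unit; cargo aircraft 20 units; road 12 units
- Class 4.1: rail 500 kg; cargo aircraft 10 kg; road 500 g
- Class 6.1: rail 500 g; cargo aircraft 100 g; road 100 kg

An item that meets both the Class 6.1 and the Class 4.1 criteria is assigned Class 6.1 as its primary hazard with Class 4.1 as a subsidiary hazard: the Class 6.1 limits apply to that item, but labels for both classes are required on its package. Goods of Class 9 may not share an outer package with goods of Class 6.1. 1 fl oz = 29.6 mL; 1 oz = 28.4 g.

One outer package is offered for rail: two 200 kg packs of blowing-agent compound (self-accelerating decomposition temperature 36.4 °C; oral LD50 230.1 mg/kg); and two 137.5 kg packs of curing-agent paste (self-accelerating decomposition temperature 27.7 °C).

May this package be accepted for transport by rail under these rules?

No

Self-accelerating decomposition temperature 36.4 °C meets the Class 4.1 criterion (Self-Reactive), so the blowing-agent compound is Class 4.1.
The curing-agent paste has self-accelerating decomposition temperature 27.7 °C, which is ≤ 55 °C, so it is Class 4.1 (Self-Reactive).
Class 4.1 net quantity: (two 200 kg packs = 400 kg) + (two 137.5 kg packs = 275 kg) = 675 kg.
That exceeds the Class 4.1 rail limit of 500 kg.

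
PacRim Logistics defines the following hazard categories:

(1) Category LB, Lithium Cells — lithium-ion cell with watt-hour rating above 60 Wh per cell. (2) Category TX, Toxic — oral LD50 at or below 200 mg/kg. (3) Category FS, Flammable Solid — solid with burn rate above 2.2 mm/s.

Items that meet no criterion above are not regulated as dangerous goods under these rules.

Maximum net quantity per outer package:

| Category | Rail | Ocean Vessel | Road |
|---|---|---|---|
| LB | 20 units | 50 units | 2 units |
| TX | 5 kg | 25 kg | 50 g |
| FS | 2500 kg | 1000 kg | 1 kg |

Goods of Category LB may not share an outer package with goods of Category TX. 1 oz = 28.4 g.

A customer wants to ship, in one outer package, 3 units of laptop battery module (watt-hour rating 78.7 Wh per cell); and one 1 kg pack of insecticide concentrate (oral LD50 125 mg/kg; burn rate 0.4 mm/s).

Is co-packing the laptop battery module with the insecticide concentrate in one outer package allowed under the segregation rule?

With watt-hour rating 78.7 Wh per cell (> 60 Wh per cell), the laptop battery module falls in Category LB.
With oral LD50 125 mg/kg (≤ 200 mg/kg), the insecticide concentrate falls in Category TX.
Category LB and Category TX may not share an outer package.

No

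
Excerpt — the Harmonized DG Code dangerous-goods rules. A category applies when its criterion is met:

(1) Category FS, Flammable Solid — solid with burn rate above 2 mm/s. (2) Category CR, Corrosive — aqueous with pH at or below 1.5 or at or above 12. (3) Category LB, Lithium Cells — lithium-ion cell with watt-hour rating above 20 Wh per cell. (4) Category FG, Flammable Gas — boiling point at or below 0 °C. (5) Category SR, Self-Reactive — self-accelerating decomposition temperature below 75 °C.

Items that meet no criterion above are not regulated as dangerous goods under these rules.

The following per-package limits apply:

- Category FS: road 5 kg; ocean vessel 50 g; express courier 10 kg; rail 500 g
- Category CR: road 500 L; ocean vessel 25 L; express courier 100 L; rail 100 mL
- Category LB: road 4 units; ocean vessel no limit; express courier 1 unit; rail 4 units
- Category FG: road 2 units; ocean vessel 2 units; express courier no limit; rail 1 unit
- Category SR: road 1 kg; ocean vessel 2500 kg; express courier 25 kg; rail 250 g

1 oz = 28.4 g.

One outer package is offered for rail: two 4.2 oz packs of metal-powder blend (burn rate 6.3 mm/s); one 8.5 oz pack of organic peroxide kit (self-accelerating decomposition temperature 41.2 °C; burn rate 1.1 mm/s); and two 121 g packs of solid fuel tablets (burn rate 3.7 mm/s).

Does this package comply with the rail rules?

Burn rate 6.3 mm/s meets the Category FS criterion (Flammable Solid), so the metal-powder blend is Category FS.
Organic peroxide kit: self-accelerating decomposition temperature 41.2 °C < 75 °C → Category SR (Self-Reactive).
With burn rate 3.7 mm/s (> 2 mm/s), the solid fuel tablets fall in Category FS.
Total Category FS: (two 4.2 oz packs = 238.56 g) + (two 121 g packs = 242 g) = 480.56 g.
That is within the Category FS rail limit of 500 g.
Category SR quantity: one 8.5 oz pack = 241.4 g.
241.4 g is within the rail limit of 250 g for Category SR.
Every hazard category is within its rail limit and no segregation rule is violated.

Yes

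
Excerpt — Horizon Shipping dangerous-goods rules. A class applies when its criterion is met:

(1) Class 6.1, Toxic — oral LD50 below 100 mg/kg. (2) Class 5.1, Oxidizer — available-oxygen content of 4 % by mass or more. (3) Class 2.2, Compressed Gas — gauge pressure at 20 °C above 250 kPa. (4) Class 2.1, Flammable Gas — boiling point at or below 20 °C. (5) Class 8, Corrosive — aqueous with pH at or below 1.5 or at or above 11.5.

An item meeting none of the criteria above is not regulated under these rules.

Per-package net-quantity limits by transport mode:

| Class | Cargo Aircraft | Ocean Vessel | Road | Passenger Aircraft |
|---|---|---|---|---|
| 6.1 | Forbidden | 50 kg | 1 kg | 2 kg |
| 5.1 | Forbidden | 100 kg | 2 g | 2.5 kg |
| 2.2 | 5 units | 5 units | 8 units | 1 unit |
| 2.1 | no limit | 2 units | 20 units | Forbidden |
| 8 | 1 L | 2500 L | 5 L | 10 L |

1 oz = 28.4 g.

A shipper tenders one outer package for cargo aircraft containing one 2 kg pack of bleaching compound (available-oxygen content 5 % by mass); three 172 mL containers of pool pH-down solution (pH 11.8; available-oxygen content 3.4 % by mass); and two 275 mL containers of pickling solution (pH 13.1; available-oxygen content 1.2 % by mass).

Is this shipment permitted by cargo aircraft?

Available-oxygen content 5 % by mass meets the Class 5.1 criterion (Oxidizer), so the bleaching compound is Class 5.1.
pH 11.8 meets the Class 8 criterion (Corrosive), so the pool pH-down solution is Class 8.
The pickling solution has pH 13.1, which is ≥ 11.5, so it is Class 8 (Corrosive).
Class 5.1 quantity: 2 kg.
By cargo aircraft, Class 5.1 is Forbidden regardless of quantity.
Total Class 8: (three 172 mL containers = 516 mL) + (two 275 mL containers = 550 mL) = 1.066 L.
That exceeds the Class 8 cargo aircraft limit of 1 L.

No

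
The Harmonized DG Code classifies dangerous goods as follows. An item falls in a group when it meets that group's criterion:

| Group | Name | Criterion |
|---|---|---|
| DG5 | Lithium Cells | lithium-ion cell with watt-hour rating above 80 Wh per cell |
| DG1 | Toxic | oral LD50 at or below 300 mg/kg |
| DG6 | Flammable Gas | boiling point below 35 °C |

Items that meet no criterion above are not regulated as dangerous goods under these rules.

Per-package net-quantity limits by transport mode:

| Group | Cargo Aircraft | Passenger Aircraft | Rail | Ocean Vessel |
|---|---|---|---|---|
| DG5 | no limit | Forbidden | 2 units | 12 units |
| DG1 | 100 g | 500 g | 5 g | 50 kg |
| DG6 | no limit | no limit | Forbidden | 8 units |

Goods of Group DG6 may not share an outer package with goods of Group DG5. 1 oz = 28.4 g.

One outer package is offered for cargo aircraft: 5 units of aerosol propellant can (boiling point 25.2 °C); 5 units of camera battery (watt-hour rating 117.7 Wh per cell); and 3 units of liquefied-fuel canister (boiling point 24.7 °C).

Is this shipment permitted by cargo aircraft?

Aerosol propellant can: boiling point 25.2 °C < 35 °C → Group DG6 (Flammable Gas).
Camera battery: watt-hour rating 117.7 Wh per cell > 80 Wh per cell → Group DG5 (Lithium Cells).
Boiling point 24.7 °C meets the Group DG6 criterion (Flammable Gas), so the liquefied-fuel canister is Group DG6.
Group DG6 net quantity: 5 units + 3 units = 8 units.
Group DG6 has no per-package limit by cargo aircraft.
Group DG5 quantity: 5 units.
Group DG5 has no per-package limit by cargo aircraft.
Group DG6 and Group DG5 may not share an outer package.

No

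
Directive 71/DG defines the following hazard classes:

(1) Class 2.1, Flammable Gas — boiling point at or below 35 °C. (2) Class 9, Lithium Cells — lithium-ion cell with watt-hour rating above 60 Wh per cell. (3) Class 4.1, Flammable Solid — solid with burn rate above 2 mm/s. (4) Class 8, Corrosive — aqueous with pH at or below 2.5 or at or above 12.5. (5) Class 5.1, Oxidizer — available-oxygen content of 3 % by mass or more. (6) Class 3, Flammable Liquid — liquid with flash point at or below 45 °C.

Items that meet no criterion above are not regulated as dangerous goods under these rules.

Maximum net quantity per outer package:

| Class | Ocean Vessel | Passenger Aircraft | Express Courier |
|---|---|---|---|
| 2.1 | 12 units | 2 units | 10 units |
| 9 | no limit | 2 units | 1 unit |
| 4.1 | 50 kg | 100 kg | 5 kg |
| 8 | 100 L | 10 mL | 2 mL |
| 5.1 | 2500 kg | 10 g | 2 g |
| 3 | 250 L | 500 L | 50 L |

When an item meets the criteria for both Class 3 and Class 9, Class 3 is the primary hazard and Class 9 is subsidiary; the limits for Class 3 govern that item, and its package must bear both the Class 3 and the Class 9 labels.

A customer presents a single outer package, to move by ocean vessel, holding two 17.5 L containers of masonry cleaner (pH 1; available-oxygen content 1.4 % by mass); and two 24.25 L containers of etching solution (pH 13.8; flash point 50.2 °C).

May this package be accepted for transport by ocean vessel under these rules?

Yes

The masonry cleaner has pH 1, which is ≤ 2.5, so it is Class 8 (Corrosive).
pH 13.8 meets the Class 8 criterion (Corrosive), so the etching solution is Class 8.
Class 8 net quantity: (two 17.5 L containers = 35 L) + (two 24.25 L containers = 48.5 L) = 83.5 L.
83.5 L ≤ 100 L (ocean vessel limit, Class 8) — within limit.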